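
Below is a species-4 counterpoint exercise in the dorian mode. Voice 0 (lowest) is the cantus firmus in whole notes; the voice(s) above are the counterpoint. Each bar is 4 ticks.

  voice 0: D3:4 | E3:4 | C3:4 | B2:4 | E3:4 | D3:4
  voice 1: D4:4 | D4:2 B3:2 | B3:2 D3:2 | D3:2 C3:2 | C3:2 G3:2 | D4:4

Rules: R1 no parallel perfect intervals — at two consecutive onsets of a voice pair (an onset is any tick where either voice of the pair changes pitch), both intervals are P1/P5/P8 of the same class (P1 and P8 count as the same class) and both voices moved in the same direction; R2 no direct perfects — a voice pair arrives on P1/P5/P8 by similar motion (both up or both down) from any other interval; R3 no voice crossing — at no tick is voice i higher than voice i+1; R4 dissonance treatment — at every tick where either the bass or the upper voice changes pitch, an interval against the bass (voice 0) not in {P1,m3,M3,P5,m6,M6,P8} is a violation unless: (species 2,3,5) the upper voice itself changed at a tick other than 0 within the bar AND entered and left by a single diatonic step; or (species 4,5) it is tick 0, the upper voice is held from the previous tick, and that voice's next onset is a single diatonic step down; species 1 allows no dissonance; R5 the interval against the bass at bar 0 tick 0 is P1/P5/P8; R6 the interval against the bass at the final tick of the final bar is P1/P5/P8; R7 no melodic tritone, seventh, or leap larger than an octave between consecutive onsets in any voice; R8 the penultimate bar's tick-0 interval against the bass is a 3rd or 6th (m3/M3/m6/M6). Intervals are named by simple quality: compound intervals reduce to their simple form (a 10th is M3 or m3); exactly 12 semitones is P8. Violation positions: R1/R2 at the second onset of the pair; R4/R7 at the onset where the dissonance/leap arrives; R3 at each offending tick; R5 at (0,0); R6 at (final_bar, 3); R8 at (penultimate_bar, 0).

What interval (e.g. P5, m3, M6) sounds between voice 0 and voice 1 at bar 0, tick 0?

P8

voice 0=D3 voice 1=D4 -> P8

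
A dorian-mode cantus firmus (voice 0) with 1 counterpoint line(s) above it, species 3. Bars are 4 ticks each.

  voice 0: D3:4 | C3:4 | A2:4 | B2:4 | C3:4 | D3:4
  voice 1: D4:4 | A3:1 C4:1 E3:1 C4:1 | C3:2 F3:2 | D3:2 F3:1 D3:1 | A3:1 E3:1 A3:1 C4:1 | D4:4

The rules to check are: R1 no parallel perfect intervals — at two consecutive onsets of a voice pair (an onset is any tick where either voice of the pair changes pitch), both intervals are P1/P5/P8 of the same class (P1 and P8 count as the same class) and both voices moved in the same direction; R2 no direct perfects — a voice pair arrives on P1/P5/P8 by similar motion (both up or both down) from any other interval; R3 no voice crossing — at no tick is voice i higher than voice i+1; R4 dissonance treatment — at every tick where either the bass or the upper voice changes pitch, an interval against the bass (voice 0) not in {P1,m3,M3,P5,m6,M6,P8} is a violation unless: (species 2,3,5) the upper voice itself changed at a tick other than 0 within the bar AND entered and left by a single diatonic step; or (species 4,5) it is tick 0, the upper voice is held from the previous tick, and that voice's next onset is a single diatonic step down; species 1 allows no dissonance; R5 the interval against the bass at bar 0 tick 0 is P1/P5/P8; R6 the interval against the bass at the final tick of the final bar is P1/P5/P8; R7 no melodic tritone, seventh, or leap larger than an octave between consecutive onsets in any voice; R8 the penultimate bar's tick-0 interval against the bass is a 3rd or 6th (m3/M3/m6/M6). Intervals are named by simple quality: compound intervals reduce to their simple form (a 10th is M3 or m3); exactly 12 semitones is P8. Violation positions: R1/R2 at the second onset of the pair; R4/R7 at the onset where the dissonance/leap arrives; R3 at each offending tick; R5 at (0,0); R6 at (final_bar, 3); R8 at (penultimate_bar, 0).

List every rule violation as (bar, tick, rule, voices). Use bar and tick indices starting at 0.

(3, 2, R4, (0, 1))
(5, 0, R1, (0, 1))

bar 0: v0=D3 v1=D4 downbeat P8
bar 1: v0=C3 v1=A3 downbeat M6
bar 2: v0=A2 v1=C3 downbeat m3
bar 3: v0=B2 v1=D3 downbeat m3
bar 4: v0=C3 v1=A3 downbeat M6
bar 5: v0=D3 v1=D4 downbeat P8
  -> R4 @ bar 3 tick 2 v(0, 1): B2/F3 TT untreated
  -> R1 @ bar 5 tick 0 v(0, 1): C3/C4 P8 -> D3/D4 P8 similar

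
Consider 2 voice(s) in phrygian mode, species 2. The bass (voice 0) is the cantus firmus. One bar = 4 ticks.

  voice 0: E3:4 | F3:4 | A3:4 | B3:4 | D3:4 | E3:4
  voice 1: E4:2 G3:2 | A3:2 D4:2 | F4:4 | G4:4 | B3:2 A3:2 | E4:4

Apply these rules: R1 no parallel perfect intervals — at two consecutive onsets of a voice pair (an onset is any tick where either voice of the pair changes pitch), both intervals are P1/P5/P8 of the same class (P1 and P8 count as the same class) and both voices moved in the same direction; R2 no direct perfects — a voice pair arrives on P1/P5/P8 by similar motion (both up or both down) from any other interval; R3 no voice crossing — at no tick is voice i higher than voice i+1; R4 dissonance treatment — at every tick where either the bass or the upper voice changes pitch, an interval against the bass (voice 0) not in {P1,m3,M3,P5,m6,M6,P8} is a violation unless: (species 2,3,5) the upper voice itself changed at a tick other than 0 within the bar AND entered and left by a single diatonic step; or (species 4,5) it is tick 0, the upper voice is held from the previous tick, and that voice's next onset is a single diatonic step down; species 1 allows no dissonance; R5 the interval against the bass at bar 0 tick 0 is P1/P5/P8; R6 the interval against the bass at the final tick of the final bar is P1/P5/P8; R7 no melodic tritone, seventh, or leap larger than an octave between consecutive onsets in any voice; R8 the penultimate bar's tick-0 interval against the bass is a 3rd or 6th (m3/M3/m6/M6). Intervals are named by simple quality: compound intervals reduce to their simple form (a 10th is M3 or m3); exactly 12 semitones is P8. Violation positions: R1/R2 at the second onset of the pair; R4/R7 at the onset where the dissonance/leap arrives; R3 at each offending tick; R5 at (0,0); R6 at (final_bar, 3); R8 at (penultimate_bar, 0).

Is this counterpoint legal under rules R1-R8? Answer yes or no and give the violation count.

No (1 violations)

bar 0: v0=E3 v1=E4 (P8)
bar 1: v0=F3 v1=A3 (M3)
bar 2: v0=A3 v1=F4 (m6)
bar 3: v0=B3 v1=G4 (m6)
bar 4: v0=D3 v1=B3 (M6)
bar 5: v0=E3 v1=E4 (P8)
  R2 @ bar5.0: D3/A3 P5 -> E3/E4 P8 similar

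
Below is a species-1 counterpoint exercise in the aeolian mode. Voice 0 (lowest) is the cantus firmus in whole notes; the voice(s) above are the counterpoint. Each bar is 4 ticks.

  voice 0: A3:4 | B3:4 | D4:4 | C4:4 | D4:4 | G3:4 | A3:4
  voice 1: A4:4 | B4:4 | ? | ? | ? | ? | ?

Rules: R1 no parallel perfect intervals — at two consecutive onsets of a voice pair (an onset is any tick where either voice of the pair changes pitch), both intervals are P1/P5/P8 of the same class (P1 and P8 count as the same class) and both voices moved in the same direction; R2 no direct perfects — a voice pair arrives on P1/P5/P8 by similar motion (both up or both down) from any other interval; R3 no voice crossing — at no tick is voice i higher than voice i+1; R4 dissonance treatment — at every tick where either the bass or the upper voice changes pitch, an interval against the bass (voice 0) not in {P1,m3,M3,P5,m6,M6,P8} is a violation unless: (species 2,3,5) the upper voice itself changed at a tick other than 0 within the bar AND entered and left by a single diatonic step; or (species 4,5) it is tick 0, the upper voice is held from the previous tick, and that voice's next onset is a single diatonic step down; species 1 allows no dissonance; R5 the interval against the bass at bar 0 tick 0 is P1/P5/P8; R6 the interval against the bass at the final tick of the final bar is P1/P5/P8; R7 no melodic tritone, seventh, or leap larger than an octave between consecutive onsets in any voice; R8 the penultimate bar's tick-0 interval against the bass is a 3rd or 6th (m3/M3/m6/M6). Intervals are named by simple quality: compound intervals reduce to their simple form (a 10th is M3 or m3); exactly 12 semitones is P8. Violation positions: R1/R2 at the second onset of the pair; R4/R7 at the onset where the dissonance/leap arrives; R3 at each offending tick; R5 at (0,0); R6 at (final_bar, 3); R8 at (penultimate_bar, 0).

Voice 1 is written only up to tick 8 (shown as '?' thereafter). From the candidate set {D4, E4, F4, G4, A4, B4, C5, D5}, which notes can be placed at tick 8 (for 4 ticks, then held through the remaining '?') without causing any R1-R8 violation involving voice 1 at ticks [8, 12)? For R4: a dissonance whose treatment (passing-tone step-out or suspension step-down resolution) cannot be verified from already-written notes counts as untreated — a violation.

D4: legal
E4: violates R4
F4: violates R7
G4: violates R4
A4: legal
B4: legal
C5: violates R4
D5: violates R1

{A4, B4, D4}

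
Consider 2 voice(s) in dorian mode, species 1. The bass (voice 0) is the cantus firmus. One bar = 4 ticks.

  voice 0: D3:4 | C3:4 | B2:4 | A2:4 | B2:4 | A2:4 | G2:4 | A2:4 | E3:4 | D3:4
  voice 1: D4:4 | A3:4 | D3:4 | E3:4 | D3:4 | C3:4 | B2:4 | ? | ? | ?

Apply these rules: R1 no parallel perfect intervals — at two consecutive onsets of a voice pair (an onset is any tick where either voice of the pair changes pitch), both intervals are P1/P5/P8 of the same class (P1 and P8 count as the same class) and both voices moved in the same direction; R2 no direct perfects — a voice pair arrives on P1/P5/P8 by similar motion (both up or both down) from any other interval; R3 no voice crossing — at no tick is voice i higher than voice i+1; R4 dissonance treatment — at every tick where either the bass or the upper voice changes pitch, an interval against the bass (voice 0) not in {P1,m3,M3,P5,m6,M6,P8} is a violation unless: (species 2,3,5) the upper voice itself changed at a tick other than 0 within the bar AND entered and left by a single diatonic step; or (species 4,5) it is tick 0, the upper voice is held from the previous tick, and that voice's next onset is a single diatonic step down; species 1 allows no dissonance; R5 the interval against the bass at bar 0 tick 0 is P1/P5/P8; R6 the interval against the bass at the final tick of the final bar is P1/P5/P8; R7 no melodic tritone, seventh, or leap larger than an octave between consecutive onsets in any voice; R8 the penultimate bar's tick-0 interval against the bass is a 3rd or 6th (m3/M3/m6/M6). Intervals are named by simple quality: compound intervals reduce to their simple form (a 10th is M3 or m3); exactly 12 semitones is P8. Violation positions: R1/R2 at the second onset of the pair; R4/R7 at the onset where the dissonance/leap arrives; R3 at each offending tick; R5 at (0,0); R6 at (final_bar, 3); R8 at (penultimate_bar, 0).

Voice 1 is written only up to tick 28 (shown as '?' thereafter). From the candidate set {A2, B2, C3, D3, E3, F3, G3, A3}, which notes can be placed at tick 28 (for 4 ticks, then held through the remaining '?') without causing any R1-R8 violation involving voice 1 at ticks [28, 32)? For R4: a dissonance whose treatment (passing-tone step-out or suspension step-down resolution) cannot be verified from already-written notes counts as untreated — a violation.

A2: legal
B2: violates R4
C3: legal
D3: violates R4
E3: violates R2
F3: violates R7
G3: violates R4
A3: violates R2,R7

{A2, C3}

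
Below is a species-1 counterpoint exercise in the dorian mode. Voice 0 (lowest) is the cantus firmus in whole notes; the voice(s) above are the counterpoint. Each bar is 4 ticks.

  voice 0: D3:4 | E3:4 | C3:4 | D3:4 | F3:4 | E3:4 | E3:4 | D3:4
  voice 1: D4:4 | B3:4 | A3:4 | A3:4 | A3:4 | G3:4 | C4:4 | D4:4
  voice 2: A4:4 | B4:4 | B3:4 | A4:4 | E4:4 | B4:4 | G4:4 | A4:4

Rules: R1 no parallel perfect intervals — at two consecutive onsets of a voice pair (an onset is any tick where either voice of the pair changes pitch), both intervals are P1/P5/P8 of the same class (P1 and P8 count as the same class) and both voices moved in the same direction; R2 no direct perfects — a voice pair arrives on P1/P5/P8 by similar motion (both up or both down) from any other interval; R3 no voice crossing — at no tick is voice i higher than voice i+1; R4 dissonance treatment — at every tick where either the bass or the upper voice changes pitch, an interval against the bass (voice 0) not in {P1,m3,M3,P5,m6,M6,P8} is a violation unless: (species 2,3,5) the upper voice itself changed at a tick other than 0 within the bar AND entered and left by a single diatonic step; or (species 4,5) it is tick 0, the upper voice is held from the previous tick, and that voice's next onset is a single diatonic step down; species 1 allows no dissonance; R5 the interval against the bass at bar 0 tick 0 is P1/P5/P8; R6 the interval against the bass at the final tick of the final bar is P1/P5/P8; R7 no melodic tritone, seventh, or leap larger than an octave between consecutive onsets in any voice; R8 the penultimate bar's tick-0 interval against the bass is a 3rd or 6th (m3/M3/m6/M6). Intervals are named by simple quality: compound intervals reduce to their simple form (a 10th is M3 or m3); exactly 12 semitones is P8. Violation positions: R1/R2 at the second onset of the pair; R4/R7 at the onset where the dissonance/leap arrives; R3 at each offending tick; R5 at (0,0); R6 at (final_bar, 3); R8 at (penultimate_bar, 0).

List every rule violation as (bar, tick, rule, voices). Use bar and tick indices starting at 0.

(1, 0, R1, (0, 2))
(2, 0, R4, (0, 2))
(3, 0, R2, (0, 2))
(3, 0, R7, (2,))
(4, 0, R4, (0, 2))
(7, 0, R1, (1, 2))

bar 0: v0=D3 v1=D4 v2=A4 downbeat P5
bar 1: v0=E3 v1=B3 v2=B4 downbeat P5
bar 2: v0=C3 v1=A3 v2=B3 downbeat M7
bar 3: v0=D3 v1=A3 v2=A4 downbeat P5
bar 4: v0=F3 v1=A3 v2=E4 downbeat M7
bar 5: v0=E3 v1=G3 v2=B4 downbeat P5
bar 6: v0=E3 v1=C4 v2=G4 downbeat m3
bar 7: v0=D3 v1=D4 v2=A4 downbeat P5
  -> R1 @ bar 1 tick 0 v(0, 2): D3/A4 P5 -> E3/B4 P5 similar
  -> R4 @ bar 2 tick 0 v(0, 2): C3/B3 M7 untreated
  -> R2 @ bar 3 tick 0 v(0, 2): C3/B3 M7 -> D3/A4 P5 similar
  -> R7 @ bar 3 tick 0 v(2,): B3->A4 leap 10st
  -> R4 @ bar 4 tick 0 v(0, 2): F3/E4 M7 untreated
  -> R1 @ bar 7 tick 0 v(1, 2): C4/G4 P5 -> D4/A4 P5 similar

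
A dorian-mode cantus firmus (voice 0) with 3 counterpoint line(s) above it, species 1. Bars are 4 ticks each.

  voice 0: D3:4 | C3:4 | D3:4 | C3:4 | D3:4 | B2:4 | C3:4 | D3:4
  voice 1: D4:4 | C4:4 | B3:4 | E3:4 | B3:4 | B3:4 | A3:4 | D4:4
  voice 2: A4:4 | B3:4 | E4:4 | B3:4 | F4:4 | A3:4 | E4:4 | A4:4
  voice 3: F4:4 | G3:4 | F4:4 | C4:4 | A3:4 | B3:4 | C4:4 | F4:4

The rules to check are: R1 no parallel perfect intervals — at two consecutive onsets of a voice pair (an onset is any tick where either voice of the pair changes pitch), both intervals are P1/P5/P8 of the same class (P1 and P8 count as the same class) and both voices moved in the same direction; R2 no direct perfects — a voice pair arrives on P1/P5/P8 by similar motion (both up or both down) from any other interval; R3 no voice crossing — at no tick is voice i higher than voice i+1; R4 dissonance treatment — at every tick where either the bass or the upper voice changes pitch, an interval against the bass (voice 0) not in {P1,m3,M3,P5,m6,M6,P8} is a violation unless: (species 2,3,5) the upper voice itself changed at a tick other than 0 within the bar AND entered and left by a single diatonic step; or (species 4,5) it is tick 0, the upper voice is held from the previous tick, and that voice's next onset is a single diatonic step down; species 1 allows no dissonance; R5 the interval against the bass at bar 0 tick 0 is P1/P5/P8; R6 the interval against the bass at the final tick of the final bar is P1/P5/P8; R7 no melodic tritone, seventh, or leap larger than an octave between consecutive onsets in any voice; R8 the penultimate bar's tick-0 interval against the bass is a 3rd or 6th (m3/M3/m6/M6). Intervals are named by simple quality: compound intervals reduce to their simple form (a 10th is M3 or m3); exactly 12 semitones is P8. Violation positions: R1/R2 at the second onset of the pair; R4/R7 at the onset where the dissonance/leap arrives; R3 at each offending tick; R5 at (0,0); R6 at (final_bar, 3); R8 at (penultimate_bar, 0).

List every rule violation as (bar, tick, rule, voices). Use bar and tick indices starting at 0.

bar 0: v0=D3 v1=D4 v2=A4 v3=F4 downbeat m3
bar 1: v0=C3 v1=C4 v2=B3 v3=G3 downbeat P5
bar 2: v0=D3 v1=B3 v2=E4 v3=F4 downbeat m3
bar 3: v0=C3 v1=E3 v2=B3 v3=C4 downbeat P8
bar 4: v0=D3 v1=B3 v2=F4 v3=A3 downbeat P5
bar 5: v0=B2 v1=B3 v2=A3 v3=B3 downbeat P8
bar 6: v0=C3 v1=A3 v2=E4 v3=C4 downbeat P8
bar 7: v0=D3 v1=D4 v2=A4 v3=F4 downbeat m3
  -> R3 @ bar 0 tick 0 v(2, 3): A4 above F4
  -> R5 @ bar 0 tick 0 v(0, 3): opens on m3
  -> R3 @ bar 0 tick 1 v(2, 3): A4 above F4
  -> R3 @ bar 0 tick 2 v(2, 3): A4 above F4
  -> R3 @ bar 0 tick 3 v(2, 3): A4 above F4
  -> R1 @ bar 1 tick 0 v(0, 1): D3/D4 P8 -> C3/C4 P8 similar
  -> R2 @ bar 1 tick 0 v(0, 3): D3/F4 m3 -> C3/G3 P5 similar
  -> R3 @ bar 1 tick 0 v(1, 2): C4 above B3
  -> R3 @ bar 1 tick 0 v(2, 3): B3 above G3
  -> R4 @ bar 1 tick 0 v(0, 2): C3/B3 M7 untreated
  -> R7 @ bar 1 tick 0 v(2,): A4->B3 leap 10st
  -> R7 @ bar 1 tick 0 v(3,): F4->G3 leap 10st
  -> R3 @ bar 1 tick 1 v(1, 2): C4 above B3
  -> R3 @ bar 1 tick 1 v(2, 3): B3 above G3
  -> R3 @ bar 1 tick 2 v(1, 2): C4 above B3
  -> R3 @ bar 1 tick 2 v(2, 3): B3 above G3
  -> R3 @ bar 1 tick 3 v(1, 2): C4 above B3
  -> R3 @ bar 1 tick 3 v(2, 3): B3 above G3
  -> R4 @ bar 2 tick 0 v(0, 2): D3/E4 M2 untreated
  -> R7 @ bar 2 tick 0 v(3,): G3->F4 leap 10st
  -> R2 @ bar 3 tick 0 v(0, 3): D3/F4 m3 -> C3/C4 P8 similar
  -> R2 @ bar 3 tick 0 v(1, 2): B3/E4 P4 -> E3/B3 P5 similar
  -> R4 @ bar 3 tick 0 v(0, 2): C3/B3 M7 untreated
  -> R3 @ bar 4 tick 0 v(2, 3): F4 above A3
  -> R7 @ bar 4 tick 0 v(2,): B3->F4 leap 6st
  -> R3 @ bar 4 tick 1 v(2, 3): F4 above A3
  -> R3 @ bar 4 tick 2 v(2, 3): F4 above A3
  -> R3 @ bar 4 tick 3 v(2, 3): F4 above A3
  -> R3 @ bar 5 tick 0 v(1, 2): B3 above A3
  -> R4 @ bar 5 tick 0 v(0, 2): B2/A3 m7 untreated
  -> R3 @ bar 5 tick 1 v(1, 2): B3 above A3
  -> R3 @ bar 5 tick 2 v(1, 2): B3 above A3
  -> R3 @ bar 5 tick 3 v(1, 2): B3 above A3
  -> R1 @ bar 6 tick 0 v(0, 3): B2/B3 P8 -> C3/C4 P8 similar
  -> R3 @ bar 6 tick 0 v(2, 3): E4 above C4
  -> R8 @ bar 6 tick 0 v(0, 3): penult P8 not 3rd/6th
  -> R3 @ bar 6 tick 1 v(2, 3): E4 above C4
  -> R3 @ bar 6 tick 2 v(2, 3): E4 above C4
  -> R3 @ bar 6 tick 3 v(2, 3): E4 above C4
  -> R1 @ bar 7 tick 0 v(1, 2): A3/E4 P5 -> D4/A4 P5 similar
  -> R2 @ bar 7 tick 0 v(0, 1): C3/A3 M6 -> D3/D4 P8 similar
  -> R2 @ bar 7 tick 0 v(0, 2): C3/E4 M3 -> D3/A4 P5 similar
  -> R3 @ bar 7 tick 0 v(2, 3): A4 above F4
  -> R3 @ bar 7 tick 1 v(2, 3): A4 above F4
  -> R3 @ bar 7 tick 2 v(2, 3): A4 above F4
  -> R3 @ bar 7 tick 3 v(2, 3): A4 above F4
  -> R6 @ bar 7 tick 3 v(0, 3): closes on m3

(0, 0, R3, (2, 3))
(0, 0, R5, (0, 3))
(0, 1, R3, (2, 3))
(0, 2, R3, (2, 3))
(0, 3, R3, (2, 3))
(1, 0, R1, (0, 1))
(1, 0, R2, (0, 3))
(1, 0, R3, (1, 2))
(1, 0, R3, (2, 3))
(1, 0, R4, (0, 2))
(1, 0, R7, (2,))
(1, 0, R7, (3,))
(1, 1, R3, (1, 2))
(1, 1, R3, (2, 3))
(1, 2, R3, (1, 2))
(1, 2, R3, (2, 3))
(1, 3, R3, (1, 2))
(1, 3, R3, (2, 3))
(2, 0, R4, (0, 2))
(2, 0, R7, (3,))
(3, 0, R2, (0, 3))
(3, 0, R2, (1, 2))
(3, 0, R4, (0, 2))
(4, 0, R3, (2, 3))
(4, 0, R7, (2,))
(4, 1, R3, (2, 3))
(4, 2, R3, (2, 3))
(4, 3, R3, (2, 3))
(5, 0, R3, (1, 2))
(5, 0, R4, (0, 2))
(5, 1, R3, (1, 2))
(5, 2, R3, (1, 2))
(5, 3, R3, (1, 2))
(6, 0, R1, (0, 3))
(6, 0, R3, (2, 3))
(6, 0, R8, (0, 3))
(6, 1, R3, (2, 3))
(6, 2, R3, (2, 3))
(6, 3, R3, (2, 3))
(7, 0, R1, (1, 2))
(7, 0, R2, (0, 1))
(7, 0, R2, (0, 2))
(7, 0, R3, (2, 3))
(7, 1, R3, (2, 3))
(7, 2, R3, (2, 3))
(7, 3, R3, (2, 3))
(7, 3, R6, (0, 3))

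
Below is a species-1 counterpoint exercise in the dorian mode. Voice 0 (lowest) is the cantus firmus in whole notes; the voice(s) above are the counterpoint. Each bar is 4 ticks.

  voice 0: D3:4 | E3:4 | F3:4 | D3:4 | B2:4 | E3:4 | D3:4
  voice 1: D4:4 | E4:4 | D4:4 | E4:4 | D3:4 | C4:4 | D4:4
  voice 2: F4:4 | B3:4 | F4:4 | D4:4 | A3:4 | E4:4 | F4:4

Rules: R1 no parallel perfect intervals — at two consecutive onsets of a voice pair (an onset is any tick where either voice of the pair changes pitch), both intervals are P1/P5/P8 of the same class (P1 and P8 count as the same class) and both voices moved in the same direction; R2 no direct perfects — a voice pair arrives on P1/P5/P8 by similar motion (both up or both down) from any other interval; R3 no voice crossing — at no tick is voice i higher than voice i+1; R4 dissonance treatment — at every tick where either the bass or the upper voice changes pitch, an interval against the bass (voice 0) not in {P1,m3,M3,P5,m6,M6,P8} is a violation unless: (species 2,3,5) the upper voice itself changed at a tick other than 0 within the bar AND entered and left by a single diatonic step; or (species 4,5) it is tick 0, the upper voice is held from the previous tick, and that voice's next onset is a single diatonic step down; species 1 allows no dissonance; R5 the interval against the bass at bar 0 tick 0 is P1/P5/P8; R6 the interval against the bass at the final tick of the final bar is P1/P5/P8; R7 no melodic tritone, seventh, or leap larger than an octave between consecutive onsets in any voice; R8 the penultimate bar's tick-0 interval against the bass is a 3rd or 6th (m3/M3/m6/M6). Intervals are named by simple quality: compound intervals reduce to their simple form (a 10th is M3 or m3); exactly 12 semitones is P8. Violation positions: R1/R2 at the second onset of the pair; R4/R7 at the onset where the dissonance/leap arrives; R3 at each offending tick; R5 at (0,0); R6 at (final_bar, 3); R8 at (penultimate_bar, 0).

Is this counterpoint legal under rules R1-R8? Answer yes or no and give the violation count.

bar 0: v0=D3 v1=D4 v2=F4 (m3)
bar 1: v0=E3 v1=E4 v2=B3 (P5)
bar 2: v0=F3 v1=D4 v2=F4 (P8)
bar 3: v0=D3 v1=E4 v2=D4 (P8)
bar 4: v0=B2 v1=D3 v2=A3 (m7)
bar 5: v0=E3 v1=C4 v2=E4 (P8)
bar 6: v0=D3 v1=D4 v2=F4 (m3)
  R5 @ bar0.0: opens on m3
  R1 @ bar1.0: D3/D4 P8 -> E3/E4 P8 similar
  R3 @ bar1.0: E4 above B3
  R7 @ bar1.0: F4->B3 leap 6st
  R3 @ bar1.1: E4 above B3
  R3 @ bar1.2: E4 above B3
  R3 @ bar1.3: E4 above B3
  R2 @ bar2.0: E3/B3 P5 -> F3/F4 P8 similar
  R7 @ bar2.0: B3->F4 leap 6st
  R1 @ bar3.0: F3/F4 P8 -> D3/D4 P8 similar
  R3 @ bar3.0: E4 above D4
  R4 @ bar3.0: D3/E4 M2 untreated
  R3 @ bar3.1: E4 above D4
  R3 @ bar3.2: E4 above D4
  R3 @ bar3.3: E4 above D4
  R2 @ bar4.0: E4/D4 M2 -> D3/A3 P5 similar
  R4 @ bar4.0: B2/A3 m7 untreated
  R7 @ bar4.0: E4->D3 leap 14st
  R2 @ bar5.0: B2/A3 m7 -> E3/E4 P8 similar
  R7 @ bar5.0: D3->C4 leap 10st
  R8 @ bar5.0: penult P8 not 3rd/6th
  R6 @ bar6.3: closes on m3

No (22 violations)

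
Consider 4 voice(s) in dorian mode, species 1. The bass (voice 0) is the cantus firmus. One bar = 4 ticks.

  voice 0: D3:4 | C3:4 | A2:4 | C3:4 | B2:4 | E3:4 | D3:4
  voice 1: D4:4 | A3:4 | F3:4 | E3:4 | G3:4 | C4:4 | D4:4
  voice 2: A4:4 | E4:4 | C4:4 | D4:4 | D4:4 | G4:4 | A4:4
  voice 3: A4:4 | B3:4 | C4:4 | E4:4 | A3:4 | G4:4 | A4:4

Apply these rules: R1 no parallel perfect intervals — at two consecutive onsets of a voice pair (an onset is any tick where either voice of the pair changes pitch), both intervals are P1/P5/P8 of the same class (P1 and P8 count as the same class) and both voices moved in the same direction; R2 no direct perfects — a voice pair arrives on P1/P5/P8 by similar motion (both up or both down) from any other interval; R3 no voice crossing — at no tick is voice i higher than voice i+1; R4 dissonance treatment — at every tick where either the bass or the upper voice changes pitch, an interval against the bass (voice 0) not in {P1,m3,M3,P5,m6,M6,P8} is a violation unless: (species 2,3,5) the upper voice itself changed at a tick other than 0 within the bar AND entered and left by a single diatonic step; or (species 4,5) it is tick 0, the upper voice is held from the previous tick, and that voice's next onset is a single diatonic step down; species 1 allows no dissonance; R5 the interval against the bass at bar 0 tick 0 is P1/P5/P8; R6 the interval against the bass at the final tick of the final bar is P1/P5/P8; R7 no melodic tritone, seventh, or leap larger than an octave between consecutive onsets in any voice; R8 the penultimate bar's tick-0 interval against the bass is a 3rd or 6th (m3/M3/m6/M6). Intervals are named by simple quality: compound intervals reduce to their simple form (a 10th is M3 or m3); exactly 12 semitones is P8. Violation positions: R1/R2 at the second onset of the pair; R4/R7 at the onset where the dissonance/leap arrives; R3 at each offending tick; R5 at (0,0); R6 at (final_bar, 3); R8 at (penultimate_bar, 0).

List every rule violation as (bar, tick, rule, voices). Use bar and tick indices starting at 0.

bar 0: v0=D3 v1=D4 v2=A4 v3=A4 downbeat P5
bar 1: v0=C3 v1=A3 v2=E4 v3=B3 downbeat M7
bar 2: v0=A2 v1=F3 v2=C4 v3=C4 downbeat m3
bar 3: v0=C3 v1=E3 v2=D4 v3=E4 downbeat M3
bar 4: v0=B2 v1=G3 v2=D4 v3=A3 downbeat m7
bar 5: v0=E3 v1=C4 v2=G4 v3=G4 downbeat m3
bar 6: v0=D3 v1=D4 v2=A4 v3=A4 downbeat P5
  -> R1 @ bar 1 tick 0 v(1, 2): D4/A4 P5 -> A3/E4 P5 similar
  -> R3 @ bar 1 tick 0 v(2, 3): E4 above B3
  -> R4 @ bar 1 tick 0 v(0, 3): C3/B3 M7 untreated
  -> R7 @ bar 1 tick 0 v(3,): A4->B3 leap 10st
  -> R3 @ bar 1 tick 1 v(2, 3): E4 above B3
  -> R3 @ bar 1 tick 2 v(2, 3): E4 above B3
  -> R3 @ bar 1 tick 3 v(2, 3): E4 above B3
  -> R1 @ bar 2 tick 0 v(1, 2): A3/E4 P5 -> F3/C4 P5 similar
  -> R4 @ bar 3 tick 0 v(0, 2): C3/D4 M2 untreated
  -> R3 @ bar 4 tick 0 v(2, 3): D4 above A3
  -> R4 @ bar 4 tick 0 v(0, 3): B2/A3 m7 untreated
  -> R3 @ bar 4 tick 1 v(2, 3): D4 above A3
  -> R3 @ bar 4 tick 2 v(2, 3): D4 above A3
  -> R3 @ bar 4 tick 3 v(2, 3): D4 above A3
  -> R1 @ bar 5 tick 0 v(1, 2): G3/D4 P5 -> C4/G4 P5 similar
  -> R2 @ bar 5 tick 0 v(1, 3): G3/A3 M2 -> C4/G4 P5 similar
  -> R2 @ bar 5 tick 0 v(2, 3): D4/A3 P4 -> G4/G4 P1 similar
  -> R7 @ bar 5 tick 0 v(3,): A3->G4 leap 10st
  -> R1 @ bar 6 tick 0 v(1, 2): C4/G4 P5 -> D4/A4 P5 similar
  -> R1 @ bar 6 tick 0 v(1, 3): C4/G4 P5 -> D4/A4 P5 similar
  -> R1 @ bar 6 tick 0 v(2, 3): G4/G4 P1 -> A4/A4 P1 similar

(1, 0, R1, (1, 2))
(1, 0, R3, (2, 3))
(1, 0, R4, (0, 3))
(1, 0, R7, (3,))
(1, 1, R3, (2, 3))
(1, 2, R3, (2, 3))
(1, 3, R3, (2, 3))
(2, 0, R1, (1, 2))
(3, 0, R4, (0, 2))
(4, 0, R3, (2, 3))
(4, 0, R4, (0, 3))
(4, 1, R3, (2, 3))
(4, 2, R3, (2, 3))
(4, 3, R3, (2, 3))
(5, 0, R1, (1, 2))
(5, 0, R2, (1, 3))
(5, 0, R2, (2, 3))
(5, 0, R7, (3,))
(6, 0, R1, (1, 2))
(6, 0, R1, (1, 3))
(6, 0, R1, (2, 3))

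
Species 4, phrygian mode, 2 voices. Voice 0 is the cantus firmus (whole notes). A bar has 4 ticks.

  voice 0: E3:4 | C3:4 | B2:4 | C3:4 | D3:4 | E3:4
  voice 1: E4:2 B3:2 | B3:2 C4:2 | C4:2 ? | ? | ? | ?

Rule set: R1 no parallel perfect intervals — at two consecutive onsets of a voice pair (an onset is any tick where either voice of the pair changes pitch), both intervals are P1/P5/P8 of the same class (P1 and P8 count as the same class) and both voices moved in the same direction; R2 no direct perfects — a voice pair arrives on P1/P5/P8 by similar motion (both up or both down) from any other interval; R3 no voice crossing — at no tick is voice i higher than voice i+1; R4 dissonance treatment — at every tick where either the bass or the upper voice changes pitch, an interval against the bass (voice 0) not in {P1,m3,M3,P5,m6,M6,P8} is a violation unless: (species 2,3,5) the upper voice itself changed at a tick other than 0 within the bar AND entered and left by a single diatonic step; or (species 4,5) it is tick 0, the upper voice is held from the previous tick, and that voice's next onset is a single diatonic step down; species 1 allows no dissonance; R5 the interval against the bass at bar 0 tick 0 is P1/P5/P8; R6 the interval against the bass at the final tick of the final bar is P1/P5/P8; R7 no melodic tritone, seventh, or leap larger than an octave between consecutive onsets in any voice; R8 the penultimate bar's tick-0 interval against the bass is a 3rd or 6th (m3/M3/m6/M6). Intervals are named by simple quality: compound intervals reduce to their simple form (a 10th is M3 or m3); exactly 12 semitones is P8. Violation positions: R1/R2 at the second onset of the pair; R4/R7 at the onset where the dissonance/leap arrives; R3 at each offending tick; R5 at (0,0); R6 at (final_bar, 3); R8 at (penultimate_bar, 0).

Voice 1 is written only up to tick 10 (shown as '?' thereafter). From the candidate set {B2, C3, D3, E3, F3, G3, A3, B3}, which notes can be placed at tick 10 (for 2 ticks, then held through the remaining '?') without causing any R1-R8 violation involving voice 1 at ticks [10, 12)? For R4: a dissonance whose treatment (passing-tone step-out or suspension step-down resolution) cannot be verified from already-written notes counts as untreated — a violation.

B2: violates R7
C3: violates R4
D3: violates R7
E3: violates R4
F3: violates R4
G3: legal
A3: violates R4
B3: legal

{B3, G3}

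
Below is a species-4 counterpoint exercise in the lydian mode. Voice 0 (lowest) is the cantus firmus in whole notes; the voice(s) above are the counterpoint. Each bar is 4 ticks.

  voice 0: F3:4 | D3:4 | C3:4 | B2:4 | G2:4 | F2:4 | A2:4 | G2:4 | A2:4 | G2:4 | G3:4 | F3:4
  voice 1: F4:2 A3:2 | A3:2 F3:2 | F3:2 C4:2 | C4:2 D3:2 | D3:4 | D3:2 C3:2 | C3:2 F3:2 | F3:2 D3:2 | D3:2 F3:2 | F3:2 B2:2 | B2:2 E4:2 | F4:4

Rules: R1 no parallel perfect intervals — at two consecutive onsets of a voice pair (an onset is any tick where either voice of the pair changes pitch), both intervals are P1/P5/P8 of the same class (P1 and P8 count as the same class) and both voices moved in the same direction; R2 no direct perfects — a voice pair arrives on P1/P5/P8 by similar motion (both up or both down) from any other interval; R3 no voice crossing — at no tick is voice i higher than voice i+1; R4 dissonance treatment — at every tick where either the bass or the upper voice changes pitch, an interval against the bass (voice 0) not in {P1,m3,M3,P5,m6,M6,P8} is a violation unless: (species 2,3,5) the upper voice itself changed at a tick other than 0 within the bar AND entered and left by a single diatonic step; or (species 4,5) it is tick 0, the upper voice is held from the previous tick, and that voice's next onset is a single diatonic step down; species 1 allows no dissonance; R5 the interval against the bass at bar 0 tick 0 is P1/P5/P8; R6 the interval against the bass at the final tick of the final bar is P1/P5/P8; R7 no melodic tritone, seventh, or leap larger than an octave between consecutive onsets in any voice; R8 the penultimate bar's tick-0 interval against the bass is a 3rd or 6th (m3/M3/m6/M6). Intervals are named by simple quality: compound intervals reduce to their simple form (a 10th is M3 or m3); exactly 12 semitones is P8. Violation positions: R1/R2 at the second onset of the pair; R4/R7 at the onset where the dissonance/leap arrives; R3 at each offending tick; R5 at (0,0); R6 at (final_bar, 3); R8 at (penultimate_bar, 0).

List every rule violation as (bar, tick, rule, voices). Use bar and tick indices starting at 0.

(2, 0, R4, (0, 1))
(3, 0, R4, (0, 1))
(3, 2, R7, (1,))
(7, 0, R4, (0, 1))
(8, 0, R4, (0, 1))
(9, 0, R4, (0, 1))
(9, 2, R7, (1,))
(10, 0, R3, (0, 1))
(10, 1, R3, (0, 1))
(10, 2, R7, (1,))

bar 0: v0=F3 v1=F4 downbeat P8
bar 1: v0=D3 v1=A3 downbeat P5
bar 2: v0=C3 v1=F3 downbeat P4
bar 3: v0=B2 v1=C4 downbeat m2
bar 4: v0=G2 v1=D3 downbeat P5
bar 5: v0=F2 v1=D3 downbeat M6
bar 6: v0=A2 v1=C3 downbeat m3
bar 7: v0=G2 v1=F3 downbeat m7
bar 8: v0=A2 v1=D3 downbeat P4
bar 9: v0=G2 v1=F3 downbeat m7
bar 10: v0=G3 v1=B2 downbeat m6
bar 11: v0=F3 v1=F4 downbeat P8
  -> R4 @ bar 2 tick 0 v(0, 1): C3/F3 P4 untreated
  -> R4 @ bar 3 tick 0 v(0, 1): B2/C4 m2 untreated
  -> R7 @ bar 3 tick 2 v(1,): C4->D3 leap 10st
  -> R4 @ bar 7 tick 0 v(0, 1): G2/F3 m7 untreated
  -> R4 @ bar 8 tick 0 v(0, 1): A2/D3 P4 untreated
  -> R4 @ bar 9 tick 0 v(0, 1): G2/F3 m7 untreated
  -> R7 @ bar 9 tick 2 v(1,): F3->B2 leap 6st
  -> R3 @ bar 10 tick 0 v(0, 1): G3 above B2
  -> R3 @ bar 10 tick 1 v(0, 1): G3 above B2
  -> R7 @ bar 10 tick 2 v(1,): B2->E4 leap 17st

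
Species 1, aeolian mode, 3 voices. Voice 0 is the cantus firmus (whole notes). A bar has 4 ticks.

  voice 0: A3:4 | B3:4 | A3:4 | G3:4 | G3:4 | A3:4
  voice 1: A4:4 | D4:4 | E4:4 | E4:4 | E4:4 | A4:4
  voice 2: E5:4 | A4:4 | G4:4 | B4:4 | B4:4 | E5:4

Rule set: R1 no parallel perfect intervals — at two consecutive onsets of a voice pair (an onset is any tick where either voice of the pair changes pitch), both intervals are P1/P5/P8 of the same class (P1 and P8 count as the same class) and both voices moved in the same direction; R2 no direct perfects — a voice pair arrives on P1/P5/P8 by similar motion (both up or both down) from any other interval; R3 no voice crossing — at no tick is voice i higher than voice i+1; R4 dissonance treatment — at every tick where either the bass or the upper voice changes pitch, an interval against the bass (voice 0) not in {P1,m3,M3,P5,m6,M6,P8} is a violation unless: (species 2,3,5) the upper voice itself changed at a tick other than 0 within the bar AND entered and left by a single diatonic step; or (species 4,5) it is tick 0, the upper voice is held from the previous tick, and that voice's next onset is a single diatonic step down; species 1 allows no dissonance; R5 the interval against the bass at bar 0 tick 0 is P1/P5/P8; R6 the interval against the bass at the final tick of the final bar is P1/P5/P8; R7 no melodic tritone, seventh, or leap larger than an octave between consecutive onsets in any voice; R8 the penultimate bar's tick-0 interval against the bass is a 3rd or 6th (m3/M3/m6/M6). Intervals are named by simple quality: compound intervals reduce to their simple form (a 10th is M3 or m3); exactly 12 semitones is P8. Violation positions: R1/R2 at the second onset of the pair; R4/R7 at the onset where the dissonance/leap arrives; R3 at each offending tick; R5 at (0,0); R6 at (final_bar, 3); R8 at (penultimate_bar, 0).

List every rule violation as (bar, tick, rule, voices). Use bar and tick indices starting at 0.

(1, 0, R1, (1, 2))
(1, 0, R4, (0, 2))
(2, 0, R4, (0, 2))
(5, 0, R1, (1, 2))
(5, 0, R2, (0, 1))
(5, 0, R2, (0, 2))

bar 0: v0=A3 v1=A4 v2=E5 downbeat P5
bar 1: v0=B3 v1=D4 v2=A4 downbeat m7
bar 2: v0=A3 v1=E4 v2=G4 downbeat m7
bar 3: v0=G3 v1=E4 v2=B4 downbeat M3
bar 4: v0=G3 v1=E4 v2=B4 downbeat M3
bar 5: v0=A3 v1=A4 v2=E5 downbeat P5
  -> R1 @ bar 1 tick 0 v(1, 2): A4/E5 P5 -> D4/A4 P5 similar
  -> R4 @ bar 1 tick 0 v(0, 2): B3/A4 m7 untreated
  -> R4 @ bar 2 tick 0 v(0, 2): A3/G4 m7 untreated
  -> R1 @ bar 5 tick 0 v(1, 2): E4/B4 P5 -> A4/E5 P5 similar
  -> R2 @ bar 5 tick 0 v(0, 1): G3/E4 M6 -> A3/A4 P8 similar
  -> R2 @ bar 5 tick 0 v(0, 2): G3/B4 M3 -> A3/E5 P5 similar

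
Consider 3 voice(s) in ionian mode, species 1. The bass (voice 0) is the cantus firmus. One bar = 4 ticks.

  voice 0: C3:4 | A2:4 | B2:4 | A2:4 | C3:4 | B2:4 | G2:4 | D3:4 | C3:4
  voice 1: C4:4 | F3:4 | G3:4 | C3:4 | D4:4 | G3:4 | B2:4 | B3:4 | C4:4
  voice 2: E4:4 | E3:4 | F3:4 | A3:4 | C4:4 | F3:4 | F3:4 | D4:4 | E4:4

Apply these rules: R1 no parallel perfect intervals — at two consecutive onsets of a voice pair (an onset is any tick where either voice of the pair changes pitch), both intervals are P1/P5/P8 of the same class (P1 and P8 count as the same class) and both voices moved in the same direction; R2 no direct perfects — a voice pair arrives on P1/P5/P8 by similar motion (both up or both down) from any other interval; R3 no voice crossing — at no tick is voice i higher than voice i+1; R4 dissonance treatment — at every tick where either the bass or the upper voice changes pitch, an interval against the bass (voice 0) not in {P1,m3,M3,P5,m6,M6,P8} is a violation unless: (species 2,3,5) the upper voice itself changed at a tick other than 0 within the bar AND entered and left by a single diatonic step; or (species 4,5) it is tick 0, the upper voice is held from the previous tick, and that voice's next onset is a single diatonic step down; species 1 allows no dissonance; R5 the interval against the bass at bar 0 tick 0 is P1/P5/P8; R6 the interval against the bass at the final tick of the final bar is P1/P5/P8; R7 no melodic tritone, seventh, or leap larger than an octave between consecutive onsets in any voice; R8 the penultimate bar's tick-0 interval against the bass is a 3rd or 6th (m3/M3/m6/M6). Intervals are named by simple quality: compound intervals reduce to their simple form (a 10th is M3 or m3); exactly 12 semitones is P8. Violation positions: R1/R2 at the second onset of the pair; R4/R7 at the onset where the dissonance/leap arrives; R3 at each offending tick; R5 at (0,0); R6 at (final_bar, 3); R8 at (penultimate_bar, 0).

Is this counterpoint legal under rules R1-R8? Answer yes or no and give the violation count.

No (27 violations)

bar 0: v0=C3 v1=C4 v2=E4 (M3)
bar 1: v0=A2 v1=F3 v2=E3 (P5)
bar 2: v0=B2 v1=G3 v2=F3 (TT)
bar 3: v0=A2 v1=C3 v2=A3 (P8)
bar 4: v0=C3 v1=D4 v2=C4 (P8)
bar 5: v0=B2 v1=G3 v2=F3 (TT)
bar 6: v0=G2 v1=B2 v2=F3 (m7)
bar 7: v0=D3 v1=B3 v2=D4 (P8)
bar 8: v0=C3 v1=C4 v2=E4 (M3)
  R5 @ bar0.0: opens on M3
  R2 @ bar1.0: C3/E4 M3 -> A2/E3 P5 similar
  R3 @ bar1.0: F3 above E3
  R3 @ bar1.1: F3 above E3
  R3 @ bar1.2: F3 above E3
  R3 @ bar1.3: F3 above E3
  R3 @ bar2.0: G3 above F3
  R4 @ bar2.0: B2/F3 TT untreated
  R3 @ bar2.1: G3 above F3
  R3 @ bar2.2: G3 above F3
  R3 @ bar2.3: G3 above F3
  R1 @ bar4.0: A2/A3 P8 -> C3/C4 P8 similar
  R3 @ bar4.0: D4 above C4
  R4 @ bar4.0: C3/D4 M2 untreated
  R7 @ bar4.0: C3->D4 leap 14st
  R3 @ bar4.1: D4 above C4
  R3 @ bar4.2: D4 above C4
  R3 @ bar4.3: D4 above C4
  R3 @ bar5.0: G3 above F3
  R4 @ bar5.0: B2/F3 TT untreated
  R3 @ bar5.1: G3 above F3
  R3 @ bar5.2: G3 above F3
  R3 @ bar5.3: G3 above F3
  R4 @ bar6.0: G2/F3 m7 untreated
  R2 @ bar7.0: G2/F3 m7 -> D3/D4 P8 similar
  R8 @ bar7.0: penult P8 not 3rd/6th
  R6 @ bar8.3: closes on M3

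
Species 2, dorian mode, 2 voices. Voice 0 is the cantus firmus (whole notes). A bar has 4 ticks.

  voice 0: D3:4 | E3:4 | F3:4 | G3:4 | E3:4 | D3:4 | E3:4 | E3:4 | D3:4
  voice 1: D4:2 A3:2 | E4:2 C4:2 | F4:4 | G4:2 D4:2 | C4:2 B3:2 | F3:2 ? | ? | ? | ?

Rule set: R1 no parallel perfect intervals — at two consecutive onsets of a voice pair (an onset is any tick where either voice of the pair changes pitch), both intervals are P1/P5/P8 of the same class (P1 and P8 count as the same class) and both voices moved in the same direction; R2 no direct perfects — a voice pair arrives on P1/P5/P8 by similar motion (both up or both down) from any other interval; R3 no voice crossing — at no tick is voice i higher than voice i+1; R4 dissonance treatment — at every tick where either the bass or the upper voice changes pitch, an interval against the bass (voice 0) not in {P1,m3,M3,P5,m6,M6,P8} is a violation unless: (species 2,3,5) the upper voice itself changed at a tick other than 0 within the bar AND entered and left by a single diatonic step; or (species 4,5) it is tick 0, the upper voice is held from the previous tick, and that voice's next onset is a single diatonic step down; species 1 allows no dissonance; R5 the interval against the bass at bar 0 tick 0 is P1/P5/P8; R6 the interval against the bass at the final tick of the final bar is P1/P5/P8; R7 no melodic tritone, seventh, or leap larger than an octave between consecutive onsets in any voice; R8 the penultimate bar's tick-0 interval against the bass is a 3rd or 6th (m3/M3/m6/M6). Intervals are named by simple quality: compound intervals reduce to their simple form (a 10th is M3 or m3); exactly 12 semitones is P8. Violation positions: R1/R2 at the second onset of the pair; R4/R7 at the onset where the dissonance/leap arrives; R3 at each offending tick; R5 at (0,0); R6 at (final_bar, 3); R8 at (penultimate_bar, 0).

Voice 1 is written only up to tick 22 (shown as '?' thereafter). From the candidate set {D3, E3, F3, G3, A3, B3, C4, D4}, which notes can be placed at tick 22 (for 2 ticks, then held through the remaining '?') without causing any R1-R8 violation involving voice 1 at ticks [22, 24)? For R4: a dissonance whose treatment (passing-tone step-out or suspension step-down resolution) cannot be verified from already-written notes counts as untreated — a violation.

{A3, D3, D4, F3}

D3: legal
E3: violates R4
F3: legal
G3: violates R4
A3: legal
B3: violates R7
C4: violates R4
D4: legal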